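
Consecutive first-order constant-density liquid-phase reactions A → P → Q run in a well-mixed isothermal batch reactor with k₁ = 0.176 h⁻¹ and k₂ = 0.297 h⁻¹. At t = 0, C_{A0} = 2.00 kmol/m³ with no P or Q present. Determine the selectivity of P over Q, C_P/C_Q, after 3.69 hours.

1.34

The intermediate concentration in a first-order A→B→C sequence is C_P = k₁C_{A0}(e^(−k₁t) − e^(−k₂t))/(k₂−k₁).
e^(−k₁t) = e^(−0.176×3.69) = e^(−0.6494) = 0.5223; e^(−k₂t) = e^(−1.096) = 0.3342.
C_P = 0.176×2.00/(0.297−0.176) × (0.5223−0.3342) = 2.909×0.1881 = 0.5472 kmol/m³.
C_A = C_{A0}e^(−k₁t) = 1.045 kmol/m³, so C_Q = C_{A0}−C_A−C_P = 0.4081 kmol/m³; C_P/C_Q = 1.34.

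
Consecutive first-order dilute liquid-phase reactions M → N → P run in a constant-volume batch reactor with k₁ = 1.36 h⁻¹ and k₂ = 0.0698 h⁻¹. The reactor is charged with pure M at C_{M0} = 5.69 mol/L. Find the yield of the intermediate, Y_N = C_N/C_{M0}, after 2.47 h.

Solving the coupled first-order balances gives C_N(t) = [k₁/(k₂−k₁)]·C_{M0}·(e^(−k₁t) − e^(−k₂t)).
e^(−k₁t) = e^(−1.36×2.47) = e^(−3.359) = 0.03476; e^(−k₂t) = e^(−0.1724) = 0.8416.
C_N = 1.36×5.69/(0.0698−1.36) × (0.03476−0.8416) = (-5.998)×(-0.8069) = 4.839 mol/L.
Y_N = C_N/C_{M0} = 4.839/5.69 = 0.851.

0.851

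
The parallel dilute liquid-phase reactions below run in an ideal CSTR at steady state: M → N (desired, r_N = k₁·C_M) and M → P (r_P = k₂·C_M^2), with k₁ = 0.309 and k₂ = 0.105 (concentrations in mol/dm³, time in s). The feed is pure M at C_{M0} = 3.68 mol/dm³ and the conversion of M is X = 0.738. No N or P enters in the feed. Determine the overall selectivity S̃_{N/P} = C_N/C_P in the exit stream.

Exit C_M = C_{M0}(1−X) = 3.68×0.262 = 0.9642 mol/dm³.
In a CSTR the entire volume is at exit conditions, so r_N = 0.309×0.9642 = 0.2979 and r_P = 0.105×0.9642^2 = 0.09761.
Overall selectivity = C_N/C_P = r_Nτ/(r_Pτ) = r_N/r_P = 3.05.

3.05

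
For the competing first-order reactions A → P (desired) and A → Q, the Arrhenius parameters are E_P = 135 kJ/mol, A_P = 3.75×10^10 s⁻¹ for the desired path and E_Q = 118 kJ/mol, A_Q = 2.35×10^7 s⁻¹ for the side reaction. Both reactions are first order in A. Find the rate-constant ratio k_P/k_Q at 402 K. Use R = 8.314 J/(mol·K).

Since both paths have the same order in A, the concentration cancels and S_{P/Q} = k_P/k_Q = (A_P/A_Q)·exp[(E_Q−E_P)/(RT)].
(E_Q−E_P)/(RT) = (118−135)×10³/(8.314×402) = -17000/3342 = -5.086.
k_P/k_Q = (3.75×10^10/2.35×10^7)·exp(-5.086) = 1596 × 0.006180 = 9.86.
Since E_P > E_Q, raising the temperature improves selectivity toward P.

9.86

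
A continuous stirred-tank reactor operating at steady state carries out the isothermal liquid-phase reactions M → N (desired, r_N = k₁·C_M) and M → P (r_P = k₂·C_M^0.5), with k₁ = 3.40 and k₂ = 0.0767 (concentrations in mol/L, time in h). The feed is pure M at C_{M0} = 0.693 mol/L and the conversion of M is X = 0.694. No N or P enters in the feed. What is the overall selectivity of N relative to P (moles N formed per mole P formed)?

Exit C_M = C_{M0}(1−X) = 0.693×0.306 = 0.2121 mol/L.
Rates in a CSTR are evaluated at the outlet concentration: r_N = 3.40×0.2121 = 0.7210, r_P = 0.0767×0.2121^0.5 = 0.03532.
Overall selectivity = C_N/C_P = r_Nτ/(r_Pτ) = r_N/r_P = 20.4.

20.4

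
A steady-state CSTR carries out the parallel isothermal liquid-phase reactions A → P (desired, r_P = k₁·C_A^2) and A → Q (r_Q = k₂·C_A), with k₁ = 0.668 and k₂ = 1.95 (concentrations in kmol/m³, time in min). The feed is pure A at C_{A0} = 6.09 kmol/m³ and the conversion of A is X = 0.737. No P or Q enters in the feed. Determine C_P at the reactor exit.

1.59 kmol/m³

Exit C_A = C_{A0}(1−X) = 6.09×0.263 = 1.602 kmol/m³.
A CSTR operates uniformly at the exit composition, giving r_P = 1.714 and r_Q = 3.123 (each k·C_A^n at C_A = 1.602).
Fraction of consumed A going to P: r_P/(r_P+r_Q) = 0.3543.
C_P = 0.3543·C_{A0}·X = 0.3543×6.09×0.737 = 1.59 kmol/m³.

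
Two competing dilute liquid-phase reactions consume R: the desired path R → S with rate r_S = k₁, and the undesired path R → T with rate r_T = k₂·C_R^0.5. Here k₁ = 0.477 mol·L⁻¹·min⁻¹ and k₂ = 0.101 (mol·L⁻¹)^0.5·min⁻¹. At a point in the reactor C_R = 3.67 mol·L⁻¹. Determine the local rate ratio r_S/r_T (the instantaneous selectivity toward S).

2.47

S_{S/T} = r_S/r_T = (k₁)/(k₂·C_R^0.5) = (k₁/k₂)·C_R^-0.5.
= (0.477) / (0.101×3.670^0.5) = 0.4770/0.1935 = 2.47.
The undesired path is higher order in R, so low C_R (CSTR or dilute feed) favours S.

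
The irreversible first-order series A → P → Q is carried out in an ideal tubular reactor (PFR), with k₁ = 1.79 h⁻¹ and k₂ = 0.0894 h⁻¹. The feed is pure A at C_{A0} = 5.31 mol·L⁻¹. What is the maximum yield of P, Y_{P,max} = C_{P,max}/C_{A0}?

At the optimum, C_{P,max}/C_{A0} = (k₁/k₂)^[k₂/(k₂−k₁)].
= (1.79/0.0894)^(0.0894/(0.0894−1.79)) = (20.02)^(-0.05257) = 0.8542.

0.854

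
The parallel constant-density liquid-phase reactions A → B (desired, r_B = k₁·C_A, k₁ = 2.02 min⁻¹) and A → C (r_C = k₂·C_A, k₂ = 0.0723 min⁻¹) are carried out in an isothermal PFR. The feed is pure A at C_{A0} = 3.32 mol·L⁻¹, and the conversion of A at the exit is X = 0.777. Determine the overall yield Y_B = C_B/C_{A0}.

C_A = C_{A0}(1−X) = 0.7404 mol·L⁻¹.
Both paths are first order in A, so the instantaneous fraction to B is constant: dC_B/d(−C_A) = k₁/(k₁+k₂) = 0.9654.
C_B = 0.9654·(C_{A0}−C_A) = 0.9654×2.580 = 2.49 mol·L⁻¹.
Y_B = C_B/C_{A0} = 2.490/3.32 = 0.750.

0.750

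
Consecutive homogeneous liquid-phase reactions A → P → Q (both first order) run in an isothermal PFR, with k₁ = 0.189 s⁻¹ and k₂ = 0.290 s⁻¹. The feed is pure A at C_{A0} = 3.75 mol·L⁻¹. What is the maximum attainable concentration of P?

Evaluating C_P at τ_opt = ln(k₂/k₁)/(k₂−k₁) gives C_{P,max}/C_{A0} = (k₁/k₂)^[k₂/(k₂−k₁)].
= (0.189/0.290)^(0.290/(0.290−0.189)) = (0.6517)^(2.871) = 0.2925.
C_{P,max} = 0.2925×3.75 = 1.10 mol·L⁻¹.

1.10 mol·L⁻¹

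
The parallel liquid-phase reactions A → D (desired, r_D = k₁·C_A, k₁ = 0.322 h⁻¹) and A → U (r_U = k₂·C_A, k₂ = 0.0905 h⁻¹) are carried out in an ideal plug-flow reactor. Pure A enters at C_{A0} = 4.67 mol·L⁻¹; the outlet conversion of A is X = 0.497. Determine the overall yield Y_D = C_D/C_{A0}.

0.388

C_A = C_{A0}(1−X) = 2.349 mol·L⁻¹.
Both paths are first order in A, so the instantaneous fraction to D is constant: dC_D/d(−C_A) = k₁/(k₁+k₂) = 0.7806.
C_D = 0.7806·(C_{A0}−C_A) = 0.7806×2.321 = 1.81 mol·L⁻¹.
Y_D = C_D/C_{A0} = 1.812/4.67 = 0.388.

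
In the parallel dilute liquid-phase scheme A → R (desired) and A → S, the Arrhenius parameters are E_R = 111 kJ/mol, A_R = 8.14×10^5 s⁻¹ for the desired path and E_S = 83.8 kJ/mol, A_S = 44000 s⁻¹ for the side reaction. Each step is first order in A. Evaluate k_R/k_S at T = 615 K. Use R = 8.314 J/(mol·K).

0.0905

Since both paths have the same order in A, the concentration cancels and S_{R/S} = k_R/k_S = (A_R/A_S)·exp[(E_S−E_R)/(RT)].
(E_S−E_R)/(RT) = (83.8−111)×10³/(8.314×615) = -27200/5113 = -5.320.
k_R/k_S = (8.14×10^5/44000)·exp(-5.320) = 18.50 × 0.004894 = 0.0905.
Since E_R > E_S, raising the temperature improves selectivity toward R.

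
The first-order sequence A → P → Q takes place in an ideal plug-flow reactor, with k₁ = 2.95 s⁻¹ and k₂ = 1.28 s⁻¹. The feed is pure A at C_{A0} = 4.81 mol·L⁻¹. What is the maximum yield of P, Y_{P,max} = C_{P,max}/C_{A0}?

0.527

At the optimum, C_{P,max}/C_{A0} = (k₁/k₂)^[k₂/(k₂−k₁)].
= (2.95/1.28)^(1.28/(1.28−2.95)) = (2.305)^(-0.7665) = 0.5273.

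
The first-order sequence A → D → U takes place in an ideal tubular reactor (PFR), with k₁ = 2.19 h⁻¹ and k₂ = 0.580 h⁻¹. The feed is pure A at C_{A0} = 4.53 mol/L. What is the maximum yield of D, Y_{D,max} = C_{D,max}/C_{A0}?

0.620

Evaluating C_D at τ_opt = ln(k₂/k₁)/(k₂−k₁) gives C_{D,max}/C_{A0} = (k₁/k₂)^[k₂/(k₂−k₁)].
= (2.19/0.580)^(0.580/(0.580−2.19)) = (3.776)^(-0.3602) = 0.6196.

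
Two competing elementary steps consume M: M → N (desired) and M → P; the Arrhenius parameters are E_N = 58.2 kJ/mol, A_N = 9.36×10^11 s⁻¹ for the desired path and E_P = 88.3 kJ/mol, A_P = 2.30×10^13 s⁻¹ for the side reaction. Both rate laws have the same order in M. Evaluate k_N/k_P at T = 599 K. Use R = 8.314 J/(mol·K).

17.2

With equal orders, S_{N/P} = k_N/k_P = (A_N/A_P)·exp[(E_P−E_N)/(RT)].
(E_P−E_N)/(RT) = (88.3−58.2)×10³/(8.314×599) = 30100/4980 = 6.044.
k_N/k_P = (9.36×10^11/2.30×10^13)·exp(6.044) = 0.04070 × 421.6 = 17.2.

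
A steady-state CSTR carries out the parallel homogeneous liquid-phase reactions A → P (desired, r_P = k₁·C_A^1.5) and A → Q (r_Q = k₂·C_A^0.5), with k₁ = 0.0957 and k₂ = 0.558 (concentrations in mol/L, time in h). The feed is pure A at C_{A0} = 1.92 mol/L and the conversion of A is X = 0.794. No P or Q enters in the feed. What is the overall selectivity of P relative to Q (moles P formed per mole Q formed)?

Exit C_A = C_{A0}(1−X) = 1.92×0.206 = 0.3955 mol/L.
Rates in a CSTR are evaluated at the outlet concentration: r_P = 0.0957×0.3955^1.5 = 0.02380, r_Q = 0.558×0.3955^0.5 = 0.3509.
Overall selectivity = C_P/C_Q = r_Pτ/(r_Qτ) = r_P/r_Q = 0.0678.

0.0678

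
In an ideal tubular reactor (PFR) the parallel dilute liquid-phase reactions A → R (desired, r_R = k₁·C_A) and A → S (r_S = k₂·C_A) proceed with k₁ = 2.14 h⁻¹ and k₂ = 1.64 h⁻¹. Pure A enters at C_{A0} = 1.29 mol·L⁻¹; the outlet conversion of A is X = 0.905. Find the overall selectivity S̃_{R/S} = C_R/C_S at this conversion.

C_A = C_{A0}(1−X) = 0.1225 mol·L⁻¹.
Both paths are first order in A, so the instantaneous fraction to R is constant: dC_R/d(−C_A) = k₁/(k₁+k₂) = 0.5661.
C_R = 0.5661·(C_{A0}−C_A) = 0.5661×1.167 = 0.661 mol·L⁻¹.
C_S = (C_{A0}−C_A)−C_R = 0.5065 mol·L⁻¹; S̃_{R/S} = 0.6609/0.5065 = 1.30.

1.30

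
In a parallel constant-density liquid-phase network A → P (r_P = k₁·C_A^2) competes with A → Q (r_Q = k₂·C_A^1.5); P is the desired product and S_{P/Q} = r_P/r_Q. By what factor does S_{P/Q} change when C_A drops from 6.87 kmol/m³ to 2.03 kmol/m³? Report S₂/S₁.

0.544

S_{P/Q} = (k₁/k₂)·C_A^0.5, so S₂/S₁ = (C_{A,2}/C_{A,1})^0.5.
= (2.03/6.87)^0.5 = (0.2955)^0.5 = 0.544.
Selectivity toward P falls as C_A falls — high-concentration operation is favoured.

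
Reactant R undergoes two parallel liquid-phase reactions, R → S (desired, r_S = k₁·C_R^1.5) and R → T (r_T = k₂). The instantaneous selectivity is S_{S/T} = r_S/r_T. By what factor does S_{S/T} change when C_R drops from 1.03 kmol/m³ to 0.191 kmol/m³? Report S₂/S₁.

S_{S/T} = (k₁/k₂)·C_R^1.5, so S₂/S₁ = (C_{R,2}/C_{R,1})^1.5.
= (0.191/1.03)^1.5 = (0.1854)^1.5 = 0.0799.
Selectivity toward S falls as C_R falls — high-concentration operation is favoured.

0.0799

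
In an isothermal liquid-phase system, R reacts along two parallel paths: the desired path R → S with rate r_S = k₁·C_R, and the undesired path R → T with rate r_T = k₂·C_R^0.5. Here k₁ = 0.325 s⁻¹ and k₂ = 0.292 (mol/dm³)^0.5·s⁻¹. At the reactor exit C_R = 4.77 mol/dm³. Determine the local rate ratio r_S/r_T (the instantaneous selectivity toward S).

S_{S/T} = r_S/r_T = (k₁·C_R)/(k₂·C_R^0.5) = (k₁/k₂)·C_R^0.5.
= (0.325×4.770) / (0.292×4.770^0.5) = 1.550/0.6377 = 2.43.

2.43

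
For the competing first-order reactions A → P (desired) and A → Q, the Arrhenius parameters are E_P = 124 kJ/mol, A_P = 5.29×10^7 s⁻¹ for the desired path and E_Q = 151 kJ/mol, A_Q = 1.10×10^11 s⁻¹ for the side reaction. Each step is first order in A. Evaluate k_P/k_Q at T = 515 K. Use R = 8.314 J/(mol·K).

Since both paths have the same order in A, the concentration cancels and S_{P/Q} = k_P/k_Q = (A_P/A_Q)·exp[(E_Q−E_P)/(RT)].
(E_Q−E_P)/(RT) = (151−124)×10³/(8.314×515) = 27000/4282 = 6.306.
k_P/k_Q = (5.29×10^7/1.10×10^11)·exp(6.306) = 4.809×10^-4 × 547.8 = 0.263.
Since E_P < E_Q, lowering the temperature improves selectivity toward P.

0.263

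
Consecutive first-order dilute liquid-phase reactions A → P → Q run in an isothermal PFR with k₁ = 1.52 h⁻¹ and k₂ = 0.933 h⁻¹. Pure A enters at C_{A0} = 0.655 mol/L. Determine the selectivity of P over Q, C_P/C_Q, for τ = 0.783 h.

For first-order series with pure A initially, C_P(τ) = k₁C_{A0}/(k₂−k₁)·(e^(−k₁τ) − e^(−k₂τ)).
e^(−k₁τ) = e^(−1.52×0.783) = e^(−1.190) = 0.3042; e^(−k₂τ) = e^(−0.7305) = 0.4816.
C_P = 1.52×0.655/(0.933−1.52) × (0.3042−0.4816) = (-1.696)×(-0.1775) = 0.3010 mol/L.
C_A = C_{A0}e^(−k₁τ) = 0.1992 mol/L, so C_Q = C_{A0}−C_A−C_P = 0.1548 mol/L; C_P/C_Q = 1.95.

1.95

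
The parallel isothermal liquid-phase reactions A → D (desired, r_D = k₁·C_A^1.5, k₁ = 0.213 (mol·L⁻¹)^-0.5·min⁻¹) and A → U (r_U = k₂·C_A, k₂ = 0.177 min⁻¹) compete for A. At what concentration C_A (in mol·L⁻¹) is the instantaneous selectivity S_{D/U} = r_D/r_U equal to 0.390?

0.105 mol·L⁻¹

S_{D/U} = (k₁/k₂)·C_A^0.5 ⇒ C_A = (S·k₂/k₁)^(2).
= (0.390×0.177/0.213)^(2) = (0.3241)^(2) = 0.105 mol·L⁻¹.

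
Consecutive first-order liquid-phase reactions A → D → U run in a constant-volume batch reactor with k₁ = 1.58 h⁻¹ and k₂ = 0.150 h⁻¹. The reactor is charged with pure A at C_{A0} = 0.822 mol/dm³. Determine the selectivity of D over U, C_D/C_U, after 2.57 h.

2.93

For first-order series with pure A initially, C_D(t) = k₁C_{A0}/(k₂−k₁)·(e^(−k₁t) − e^(−k₂t)).
e^(−k₁t) = e^(−1.58×2.57) = e^(−4.061) = 0.01724; e^(−k₂t) = e^(−0.3855) = 0.6801.
C_D = 1.58×0.822/(0.150−1.58) × (0.01724−0.6801) = (-0.9082)×(-0.6629) = 0.6020 mol/dm³.
C_A = C_{A0}e^(−k₁t) = 0.01417 mol/dm³, so C_U = C_{A0}−C_A−C_D = 0.2058 mol/dm³; C_D/C_U = 2.93.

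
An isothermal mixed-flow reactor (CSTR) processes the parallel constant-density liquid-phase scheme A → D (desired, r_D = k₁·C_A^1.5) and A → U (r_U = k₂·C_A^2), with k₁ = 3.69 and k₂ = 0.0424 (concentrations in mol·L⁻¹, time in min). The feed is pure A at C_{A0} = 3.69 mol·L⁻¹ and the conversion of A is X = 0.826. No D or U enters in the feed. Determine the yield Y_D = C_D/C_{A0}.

0.818

Exit C_A = C_{A0}(1−X) = 3.69×0.174 = 0.6421 mol·L⁻¹.
A CSTR operates uniformly at the exit composition, giving r_D = 1.898 and r_U = 0.01748 (each k·C_A^n at C_A = 0.6421).
Fraction of consumed A going to D: r_D/(r_D+r_U) = 0.9909.
C_D = 0.9909·C_{A0}·X = 0.9909×3.69×0.826 = 3.02 mol·L⁻¹; Y_D = C_D/C_{A0} = 0.818.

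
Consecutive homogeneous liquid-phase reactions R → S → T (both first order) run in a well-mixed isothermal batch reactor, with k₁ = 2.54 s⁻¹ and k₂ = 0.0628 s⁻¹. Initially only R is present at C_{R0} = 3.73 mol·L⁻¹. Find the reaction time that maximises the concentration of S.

For first-order series the maximum of C_S occurs at t_opt = ln(k₂/k₁)/(k₂−k₁).
= ln(0.0628/2.54)/(0.0628−2.54) = ln(0.02472)/-2.477 = -3.700/-2.477 = 1.49 s.

1.49 s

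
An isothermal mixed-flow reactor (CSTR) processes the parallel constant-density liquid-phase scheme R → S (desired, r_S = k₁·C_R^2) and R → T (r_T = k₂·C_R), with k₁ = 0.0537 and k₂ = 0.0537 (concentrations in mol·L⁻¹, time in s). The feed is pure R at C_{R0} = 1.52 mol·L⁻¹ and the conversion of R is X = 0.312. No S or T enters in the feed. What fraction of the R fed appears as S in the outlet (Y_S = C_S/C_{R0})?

0.159

Exit C_R = C_{R0}(1−X) = 1.52×0.688 = 1.046 mol·L⁻¹.
In a CSTR the entire volume is at exit conditions, so r_S = 0.0537×1.046^2 = 0.05873 and r_T = 0.0537×1.046 = 0.05616.
Fraction of consumed R going to S: r_S/(r_S+r_T) = 0.5112.
C_S = 0.5112·C_{R0}·X = 0.5112×1.52×0.312 = 0.242 mol·L⁻¹; Y_S = C_S/C_{R0} = 0.159.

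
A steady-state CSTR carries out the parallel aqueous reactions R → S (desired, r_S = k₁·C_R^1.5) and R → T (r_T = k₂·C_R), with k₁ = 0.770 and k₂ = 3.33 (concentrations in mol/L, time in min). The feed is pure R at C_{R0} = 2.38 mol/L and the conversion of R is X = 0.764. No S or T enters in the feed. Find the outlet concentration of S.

0.269 mol/L

Exit C_R = C_{R0}(1−X) = 2.38×0.236 = 0.5617 mol/L.
In a CSTR the entire volume is at exit conditions, so r_S = 0.770×0.5617^1.5 = 0.3241 and r_T = 3.33×0.5617 = 1.870.
Fraction of consumed R going to S: r_S/(r_S+r_T) = 0.1477.
C_S = 0.1477·C_{R0}·X = 0.1477×2.38×0.764 = 0.269 mol/L.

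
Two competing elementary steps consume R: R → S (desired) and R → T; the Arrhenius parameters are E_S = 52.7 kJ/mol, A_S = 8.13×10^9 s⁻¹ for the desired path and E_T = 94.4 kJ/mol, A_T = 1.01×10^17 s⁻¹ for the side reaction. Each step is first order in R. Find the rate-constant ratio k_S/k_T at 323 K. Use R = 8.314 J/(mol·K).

0.446

With equal orders, S_{S/T} = k_S/k_T = (A_S/A_T)·exp[(E_T−E_S)/(RT)].
(E_T−E_S)/(RT) = (94.4−52.7)×10³/(8.314×323) = 41700/2685 = 15.53.
k_S/k_T = (8.13×10^9/1.01×10^17)·exp(15.53) = 8.050×10^-8 × 5.544×10^6 = 0.446.
Since E_S < E_T, lowering the temperature improves selectivity toward S.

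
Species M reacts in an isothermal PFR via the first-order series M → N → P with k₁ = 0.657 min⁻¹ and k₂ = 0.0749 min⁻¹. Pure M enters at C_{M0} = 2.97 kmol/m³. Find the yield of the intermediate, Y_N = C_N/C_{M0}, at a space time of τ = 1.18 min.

Solving the coupled first-order balances gives C_N(τ) = [k₁/(k₂−k₁)]·C_{M0}·(e^(−k₁τ) − e^(−k₂τ)).
e^(−k₁τ) = e^(−0.657×1.18) = e^(−0.7753) = 0.4606; e^(−k₂τ) = e^(−0.08838) = 0.9154.
C_N = 0.657×2.97/(0.0749−0.657) × (0.4606−0.9154) = (-3.352)×(-0.4548) = 1.525 kmol/m³.
Y_N = C_N/C_{M0} = 1.525/2.97 = 0.513.

0.513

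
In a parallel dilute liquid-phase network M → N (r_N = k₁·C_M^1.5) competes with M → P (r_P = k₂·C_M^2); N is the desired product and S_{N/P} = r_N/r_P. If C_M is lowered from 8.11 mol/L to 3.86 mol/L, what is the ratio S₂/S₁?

1.45

S_{N/P} = (k₁/k₂)·C_M^-0.5, so S₂/S₁ = (C_{M,2}/C_{M,1})^-0.5.
= (3.86/8.11)^(-0.5) = (0.4760)^(-0.5) = 1.45.
Selectivity toward N rises as C_M falls — low-concentration operation is favoured.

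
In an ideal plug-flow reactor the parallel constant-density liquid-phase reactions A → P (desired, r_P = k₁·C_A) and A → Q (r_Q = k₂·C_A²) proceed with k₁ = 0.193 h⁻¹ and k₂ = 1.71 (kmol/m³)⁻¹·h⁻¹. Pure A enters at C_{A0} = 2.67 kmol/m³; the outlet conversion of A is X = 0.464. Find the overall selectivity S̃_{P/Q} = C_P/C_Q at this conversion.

C_A = C_{A0}(1−X) = 1.431 kmol/m³.
Along a PFR/batch, dC_P/dC_A = −r_P/(r_P+r_Q) = −k₁/(k₁+k₂·C_A).
Integrating from C_{A0} to C_A: C_P = (0.193/1.71)·ln[(0.193+1.71·2.67)/(0.193+1.71·1.43)] = 0.1129·ln(4.759/2.640) = 0.06649 kmol/m³.
C_Q = (C_{A0}−C_A)−C_P = 1.172 kmol/m³; S̃_{P/Q} = 0.06649/1.172 = 0.0567.

0.0567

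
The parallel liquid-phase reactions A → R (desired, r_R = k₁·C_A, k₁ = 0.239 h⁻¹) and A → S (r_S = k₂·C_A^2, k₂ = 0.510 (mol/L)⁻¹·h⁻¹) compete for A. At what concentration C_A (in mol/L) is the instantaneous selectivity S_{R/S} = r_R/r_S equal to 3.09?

S_{R/S} = (k₁/k₂)·C_A⁻¹ ⇒ C_A = (S·k₂/k₁)^(-1).
= (3.09×0.510/0.239)^(-1) = (6.594)^(-1) = 0.152 mol/L.

0.152 mol/L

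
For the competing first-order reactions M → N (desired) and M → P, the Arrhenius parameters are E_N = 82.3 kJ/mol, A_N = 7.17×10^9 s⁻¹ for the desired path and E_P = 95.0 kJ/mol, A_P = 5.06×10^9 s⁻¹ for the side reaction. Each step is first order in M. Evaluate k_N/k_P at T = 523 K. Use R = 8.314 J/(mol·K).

With equal orders, S_{N/P} = k_N/k_P = (A_N/A_P)·exp[(E_P−E_N)/(RT)].
(E_P−E_N)/(RT) = (95.0−82.3)×10³/(8.314×523) = 12700/4348 = 2.921.
k_N/k_P = (7.17×10^9/5.06×10^9)·exp(2.921) = 1.417 × 18.55 = 26.3.
Since E_N < E_P, lowering the temperature improves selectivity toward N.

26.3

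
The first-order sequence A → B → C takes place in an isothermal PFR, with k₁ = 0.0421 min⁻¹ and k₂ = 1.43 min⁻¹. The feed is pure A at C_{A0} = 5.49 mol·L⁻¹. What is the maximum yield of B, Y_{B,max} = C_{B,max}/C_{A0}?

0.0265

Evaluating C_B at τ_opt = ln(k₂/k₁)/(k₂−k₁) gives C_{B,max}/C_{A0} = (k₁/k₂)^[k₂/(k₂−k₁)].
= (0.0421/1.43)^(1.43/(1.43−0.0421)) = (0.02944)^(1.030) = 0.02645.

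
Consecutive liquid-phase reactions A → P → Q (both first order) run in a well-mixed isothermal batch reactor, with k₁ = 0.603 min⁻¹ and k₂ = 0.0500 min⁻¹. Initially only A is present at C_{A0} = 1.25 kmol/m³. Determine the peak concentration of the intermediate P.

For a first-order series the maximum intermediate yield is C_{P,max}/C_{A0} = (k₁/k₂)^[k₂/(k₂−k₁)].
= (0.603/0.0500)^(0.0500/(0.0500−0.603)) = (12.06)^(-0.09042) = 0.7984.
C_{P,max} = 0.7984×1.25 = 0.998 kmol/m³.

0.998 kmol/m³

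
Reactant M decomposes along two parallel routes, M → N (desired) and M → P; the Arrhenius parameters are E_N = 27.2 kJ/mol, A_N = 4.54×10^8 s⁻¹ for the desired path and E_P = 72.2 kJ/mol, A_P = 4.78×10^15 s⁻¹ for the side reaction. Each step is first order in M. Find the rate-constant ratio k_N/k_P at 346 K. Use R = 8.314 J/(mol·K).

0.591

With equal orders, S_{N/P} = k_N/k_P = (A_N/A_P)·exp[(E_P−E_N)/(RT)].
(E_P−E_N)/(RT) = (72.2−27.2)×10³/(8.314×346) = 45000/2877 = 15.64.
k_N/k_P = (4.54×10^8/4.78×10^15)·exp(15.64) = 9.498×10^-8 × 6.220×10^6 = 0.591.
Since E_N < E_P, lowering the temperature improves selectivity toward N.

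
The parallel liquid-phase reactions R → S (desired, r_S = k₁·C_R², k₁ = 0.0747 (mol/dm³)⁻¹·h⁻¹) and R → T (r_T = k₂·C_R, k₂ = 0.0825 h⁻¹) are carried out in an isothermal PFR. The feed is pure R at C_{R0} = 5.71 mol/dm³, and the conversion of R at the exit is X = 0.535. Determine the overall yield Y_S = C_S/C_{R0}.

C_R = C_{R0}(1−X) = 2.655 mol/dm³.
Along a PFR/batch, dC_T/dC_R = −r_T/(r_S+r_T) = −k₂/(k₂+k₁·C_R).
Integrating from C_{R0} to C_R: C_T = (0.0825/0.0747)·ln[(0.0825+0.0747·5.71)/(0.0825+0.0747·2.66)] = 1.104·ln(0.5090/0.2808) = 0.6568 mol/dm³.
Then C_S = (C_{R0}−C_R) − C_T = 3.055 − 0.6568 = 2.398 mol/dm³.
Y_S = C_S/C_{R0} = 2.398/5.71 = 0.420.

0.420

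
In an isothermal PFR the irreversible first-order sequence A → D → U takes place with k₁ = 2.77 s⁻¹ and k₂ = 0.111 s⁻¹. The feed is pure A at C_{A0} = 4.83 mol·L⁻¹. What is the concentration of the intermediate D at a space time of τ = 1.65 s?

The intermediate concentration in a first-order A→B→C sequence is C_D = k₁C_{A0}(e^(−k₁τ) − e^(−k₂τ))/(k₂−k₁).
e^(−k₁τ) = e^(−2.77×1.65) = e^(−4.571) = 0.01035; e^(−k₂τ) = e^(−0.1831) = 0.8326.
C_D = 2.77×4.83/(0.111−2.77) × (0.01035−0.8326) = (-5.032)×(-0.8223) = 4.137 mol·L⁻¹.

4.14 mol·L⁻¹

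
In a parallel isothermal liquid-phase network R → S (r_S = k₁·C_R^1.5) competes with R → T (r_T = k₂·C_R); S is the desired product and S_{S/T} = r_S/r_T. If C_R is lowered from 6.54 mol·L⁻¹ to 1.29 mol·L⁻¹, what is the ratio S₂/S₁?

S_{S/T} = (k₁/k₂)·C_R^0.5, so S₂/S₁ = (C_{R,2}/C_{R,1})^0.5.
= (1.29/6.54)^0.5 = (0.1972)^0.5 = 0.444.
Selectivity toward S falls as C_R falls — high-concentration operation is favoured.

0.444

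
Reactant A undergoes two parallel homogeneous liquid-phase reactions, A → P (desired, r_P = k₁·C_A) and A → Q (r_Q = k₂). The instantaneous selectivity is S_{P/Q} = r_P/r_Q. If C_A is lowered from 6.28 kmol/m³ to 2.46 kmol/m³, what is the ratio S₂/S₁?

S_{P/Q} = (k₁/k₂)·C_A, so S₂/S₁ = (C_{A,2}/C_{A,1}).
= 2.46/6.28 = 0.392.
Selectivity toward P falls as C_A falls — high-concentration operation is favoured.

0.392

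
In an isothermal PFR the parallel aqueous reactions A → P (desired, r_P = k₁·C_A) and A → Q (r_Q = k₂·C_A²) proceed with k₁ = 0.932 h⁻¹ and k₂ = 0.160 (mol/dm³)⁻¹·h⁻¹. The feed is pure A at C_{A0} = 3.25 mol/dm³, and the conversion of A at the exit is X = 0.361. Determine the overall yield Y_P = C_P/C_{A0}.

C_A = C_{A0}(1−X) = 2.077 mol/dm³.
Along a PFR/batch, dC_P/dC_A = −r_P/(r_P+r_Q) = −k₁/(k₁+k₂·C_A).
Integrating from C_{A0} to C_A: C_P = (0.932/0.160)·ln[(0.932+0.160·3.25)/(0.932+0.160·2.08)] = 5.825·ln(1.452/1.264) = 0.8064 mol/dm³.
Y_P = C_P/C_{A0} = 0.8064/3.25 = 0.248.

0.248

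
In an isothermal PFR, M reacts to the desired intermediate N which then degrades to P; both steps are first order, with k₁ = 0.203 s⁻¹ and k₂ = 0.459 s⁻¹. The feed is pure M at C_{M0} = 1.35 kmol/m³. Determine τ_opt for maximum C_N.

3.19 s

For first-order series the maximum of C_N occurs at τ_opt = ln(k₂/k₁)/(k₂−k₁).
= ln(0.459/0.203)/(0.459−0.203) = ln(2.261)/0.2560 = 0.8158/0.2560 = 3.19 s.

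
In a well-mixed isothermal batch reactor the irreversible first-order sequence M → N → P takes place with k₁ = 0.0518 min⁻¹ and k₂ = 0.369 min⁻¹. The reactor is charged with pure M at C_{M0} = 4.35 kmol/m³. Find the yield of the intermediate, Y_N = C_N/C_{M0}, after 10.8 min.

0.0903

The intermediate concentration in a first-order A→B→C sequence is C_N = k₁C_{M0}(e^(−k₁t) − e^(−k₂t))/(k₂−k₁).
e^(−k₁t) = e^(−0.0518×10.8) = e^(−0.5594) = 0.5715; e^(−k₂t) = e^(−3.985) = 0.01859.
C_N = 0.0518×4.35/(0.369−0.0518) × (0.5715−0.01859) = 0.7104×0.5529 = 0.3928 kmol/m³.
Y_N = C_N/C_{M0} = 0.3928/4.35 = 0.0903.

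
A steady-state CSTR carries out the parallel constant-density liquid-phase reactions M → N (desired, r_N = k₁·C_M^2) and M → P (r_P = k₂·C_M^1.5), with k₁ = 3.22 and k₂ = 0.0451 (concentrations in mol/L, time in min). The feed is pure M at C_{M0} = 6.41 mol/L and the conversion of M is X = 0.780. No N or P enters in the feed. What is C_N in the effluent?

Exit C_M = C_{M0}(1−X) = 6.41×0.220 = 1.410 mol/L.
A CSTR operates uniformly at the exit composition, giving r_N = 6.403 and r_P = 0.07553 (each k·C_M^n at C_M = 1.410).
Fraction of consumed M going to N: r_N/(r_N+r_P) = 0.9883.
C_N = 0.9883·C_{M0}·X = 0.9883×6.41×0.780 = 4.94 mol/L.

4.94 mol/L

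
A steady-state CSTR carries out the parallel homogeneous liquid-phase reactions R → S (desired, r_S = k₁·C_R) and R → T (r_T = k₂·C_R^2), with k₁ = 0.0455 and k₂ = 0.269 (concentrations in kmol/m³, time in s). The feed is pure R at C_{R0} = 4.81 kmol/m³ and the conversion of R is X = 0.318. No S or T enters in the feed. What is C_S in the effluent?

0.0750 kmol/m³

Exit C_R = C_{R0}(1−X) = 4.81×0.682 = 3.280 kmol/m³.
In a CSTR the entire volume is at exit conditions, so r_S = 0.0455×3.280 = 0.1493 and r_T = 0.269×3.280^2 = 2.895.
Fraction of consumed R going to S: r_S/(r_S+r_T) = 0.04903.
C_S = 0.04903·C_{R0}·X = 0.04903×4.81×0.318 = 0.0750 kmol/m³.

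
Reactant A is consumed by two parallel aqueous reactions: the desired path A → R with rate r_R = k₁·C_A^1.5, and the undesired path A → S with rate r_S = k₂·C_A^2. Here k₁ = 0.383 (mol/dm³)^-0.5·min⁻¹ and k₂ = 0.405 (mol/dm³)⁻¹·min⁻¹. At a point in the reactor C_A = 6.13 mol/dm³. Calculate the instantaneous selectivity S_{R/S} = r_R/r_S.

S_{R/S} = r_R/r_S = (k₁·C_A^1.5)/(k₂·C_A^2) = (k₁/k₂)·C_A^-0.5.
= (0.383×6.130^1.5) / (0.405×6.130^2) = 5.813/15.22 = 0.382.
The undesired path is higher order in A, so low C_A (CSTR or dilute feed) favours R.

0.382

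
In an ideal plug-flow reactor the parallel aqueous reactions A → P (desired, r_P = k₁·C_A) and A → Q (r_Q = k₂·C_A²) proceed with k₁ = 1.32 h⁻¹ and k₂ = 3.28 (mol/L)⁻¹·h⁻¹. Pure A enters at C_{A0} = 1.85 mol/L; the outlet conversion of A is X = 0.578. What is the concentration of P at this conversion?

0.259 mol/L

C_A = C_{A0}(1−X) = 0.7807 mol/L.
Along a PFR/batch, dC_P/dC_A = −r_P/(r_P+r_Q) = −k₁/(k₁+k₂·C_A).
Integrating from C_{A0} to C_A: C_P = (1.32/3.28)·ln[(1.32+3.28·1.85)/(1.32+3.28·0.781)] = 0.4024·ln(7.388/3.881) = 0.2591 mol/L.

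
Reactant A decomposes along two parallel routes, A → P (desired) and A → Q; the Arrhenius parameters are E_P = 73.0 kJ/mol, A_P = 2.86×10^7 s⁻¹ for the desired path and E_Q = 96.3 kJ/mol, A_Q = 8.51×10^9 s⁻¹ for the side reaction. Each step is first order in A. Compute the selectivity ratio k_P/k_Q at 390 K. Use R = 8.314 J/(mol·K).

Since both paths have the same order in A, the concentration cancels and S_{P/Q} = k_P/k_Q = (A_P/A_Q)·exp[(E_Q−E_P)/(RT)].
(E_Q−E_P)/(RT) = (96.3−73.0)×10³/(8.314×390) = 23300/3242 = 7.186.
k_P/k_Q = (2.86×10^7/8.51×10^9)·exp(7.186) = 0.003361 × 1321 = 4.44.
Since E_P < E_Q, lowering the temperature improves selectivity toward P.

4.44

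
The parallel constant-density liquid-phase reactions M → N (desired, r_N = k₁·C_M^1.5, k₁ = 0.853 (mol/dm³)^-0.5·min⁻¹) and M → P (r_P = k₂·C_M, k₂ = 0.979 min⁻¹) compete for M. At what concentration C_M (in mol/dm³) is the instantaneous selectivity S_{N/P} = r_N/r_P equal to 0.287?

0.109 mol/dm³

S_{N/P} = (k₁/k₂)·C_M^0.5 ⇒ C_M = (S·k₂/k₁)^(2).
= (0.287×0.979/0.853)^(2) = (0.3294)^(2) = 0.109 mol/dm³.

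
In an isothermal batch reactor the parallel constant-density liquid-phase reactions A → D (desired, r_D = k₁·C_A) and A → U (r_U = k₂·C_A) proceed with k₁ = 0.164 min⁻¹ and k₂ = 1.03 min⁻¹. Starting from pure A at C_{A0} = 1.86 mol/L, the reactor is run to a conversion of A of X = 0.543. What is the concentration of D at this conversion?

C_A = C_{A0}(1−X) = 0.8500 mol/L.
Both paths are first order in A, so the instantaneous fraction to D is constant: dC_D/d(−C_A) = k₁/(k₁+k₂) = 0.1374.
C_D = 0.1374·(C_{A0}−C_A) = 0.1374×1.010 = 0.139 mol/L.

0.139 mol/L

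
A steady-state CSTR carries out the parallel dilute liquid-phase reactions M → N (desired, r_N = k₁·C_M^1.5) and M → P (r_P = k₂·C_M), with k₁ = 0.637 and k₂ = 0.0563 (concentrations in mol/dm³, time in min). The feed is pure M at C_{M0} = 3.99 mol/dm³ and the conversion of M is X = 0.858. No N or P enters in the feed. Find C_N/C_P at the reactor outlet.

8.52

Exit C_M = C_{M0}(1−X) = 3.99×0.142 = 0.5666 mol/dm³.
In a CSTR the entire volume is at exit conditions, so r_N = 0.637×0.5666^1.5 = 0.2717 and r_P = 0.0563×0.5666 = 0.03190.
Overall selectivity = C_N/C_P = r_Nτ/(r_Pτ) = r_N/r_P = 8.52.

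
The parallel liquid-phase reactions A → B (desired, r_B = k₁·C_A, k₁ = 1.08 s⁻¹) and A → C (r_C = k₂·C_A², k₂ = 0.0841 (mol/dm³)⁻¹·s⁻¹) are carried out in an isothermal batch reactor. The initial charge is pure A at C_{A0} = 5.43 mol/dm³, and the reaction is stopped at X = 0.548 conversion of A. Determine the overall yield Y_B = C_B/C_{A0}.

C_A = C_{A0}(1−X) = 2.454 mol/dm³.
Along a PFR/batch, dC_B/dC_A = −r_B/(r_B+r_C) = −k₁/(k₁+k₂·C_A).
Integrating from C_{A0} to C_A: C_B = (1.08/0.0841)·ln[(1.08+0.0841·5.43)/(1.08+0.0841·2.45)] = 12.84·ln(1.537/1.286) = 2.283 mol/dm³.
Y_B = C_B/C_{A0} = 2.283/5.43 = 0.420.

0.420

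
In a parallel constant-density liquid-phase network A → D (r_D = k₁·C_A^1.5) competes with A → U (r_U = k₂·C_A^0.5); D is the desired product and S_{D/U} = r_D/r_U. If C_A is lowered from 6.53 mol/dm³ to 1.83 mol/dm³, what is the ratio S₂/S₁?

0.280

S_{D/U} = (k₁/k₂)·C_A, so S₂/S₁ = (C_{A,2}/C_{A,1}).
= 1.83/6.53 = 0.280.
Selectivity toward D falls as C_A falls — high-concentration operation is favoured.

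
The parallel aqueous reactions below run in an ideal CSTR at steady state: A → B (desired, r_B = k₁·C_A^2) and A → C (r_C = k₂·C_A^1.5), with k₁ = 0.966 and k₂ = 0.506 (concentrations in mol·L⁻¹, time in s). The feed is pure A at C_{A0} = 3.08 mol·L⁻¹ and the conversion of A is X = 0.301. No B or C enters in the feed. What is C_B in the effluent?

Exit C_A = C_{A0}(1−X) = 3.08×0.699 = 2.153 mol·L⁻¹.
Rates in a CSTR are evaluated at the outlet concentration: r_B = 0.966×2.153^2 = 4.477, r_C = 0.506×2.153^1.5 = 1.598.
Fraction of consumed A going to B: r_B/(r_B+r_C) = 0.7369.
C_B = 0.7369·C_{A0}·X = 0.7369×3.08×0.301 = 0.683 mol·L⁻¹.

0.683 mol·L⁻¹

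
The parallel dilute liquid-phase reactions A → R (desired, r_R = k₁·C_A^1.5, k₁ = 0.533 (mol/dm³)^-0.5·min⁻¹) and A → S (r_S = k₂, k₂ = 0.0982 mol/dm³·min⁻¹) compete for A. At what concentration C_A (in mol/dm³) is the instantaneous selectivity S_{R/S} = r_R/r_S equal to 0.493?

S_{R/S} = (k₁/k₂)·C_A^1.5 ⇒ C_A = (S·k₂/k₁)^(1/1.5).
= (0.493×0.0982/0.533)^(0.6667) = (0.09083)^(0.6667) = 0.202 mol/dm³.

0.202 mol/dm³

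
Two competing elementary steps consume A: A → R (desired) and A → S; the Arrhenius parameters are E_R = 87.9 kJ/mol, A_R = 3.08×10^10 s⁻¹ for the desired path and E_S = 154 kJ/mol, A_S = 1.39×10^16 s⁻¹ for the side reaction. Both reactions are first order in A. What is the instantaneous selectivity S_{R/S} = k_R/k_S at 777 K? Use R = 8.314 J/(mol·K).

0.0616

With equal orders, S_{R/S} = k_R/k_S = (A_R/A_S)·exp[(E_S−E_R)/(RT)].
(E_S−E_R)/(RT) = (154−87.9)×10³/(8.314×777) = 66100/6460 = 10.23.
k_R/k_S = (3.08×10^10/1.39×10^16)·exp(10.23) = 2.216×10^-6 × 27784 = 0.0616.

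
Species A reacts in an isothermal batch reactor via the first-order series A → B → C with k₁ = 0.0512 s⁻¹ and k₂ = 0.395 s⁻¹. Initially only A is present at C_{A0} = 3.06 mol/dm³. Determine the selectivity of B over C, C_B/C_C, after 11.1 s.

For first-order series with pure A initially, C_B(t) = k₁C_{A0}/(k₂−k₁)·(e^(−k₁t) − e^(−k₂t)).
e^(−k₁t) = e^(−0.0512×11.1) = e^(−0.5683) = 0.5665; e^(−k₂t) = e^(−4.385) = 0.01247.
C_B = 0.0512×3.06/(0.395−0.0512) × (0.5665−0.01247) = 0.4557×0.5540 = 0.2525 mol/dm³.
C_A = C_{A0}e^(−k₁t) = 1.733 mol/dm³, so C_C = C_{A0}−C_A−C_B = 1.074 mol/dm³; C_B/C_C = 0.235.

0.235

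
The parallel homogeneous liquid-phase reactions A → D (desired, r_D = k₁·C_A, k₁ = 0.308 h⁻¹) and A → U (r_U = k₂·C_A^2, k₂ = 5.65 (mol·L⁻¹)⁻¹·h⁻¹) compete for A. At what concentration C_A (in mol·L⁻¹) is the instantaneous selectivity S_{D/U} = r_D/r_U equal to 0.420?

0.130 mol·L⁻¹

S_{D/U} = (k₁/k₂)·C_A⁻¹ ⇒ C_A = (S·k₂/k₁)^(-1).
= (0.420×5.65/0.308)^(-1) = (7.705)^(-1) = 0.130 mol·L⁻¹.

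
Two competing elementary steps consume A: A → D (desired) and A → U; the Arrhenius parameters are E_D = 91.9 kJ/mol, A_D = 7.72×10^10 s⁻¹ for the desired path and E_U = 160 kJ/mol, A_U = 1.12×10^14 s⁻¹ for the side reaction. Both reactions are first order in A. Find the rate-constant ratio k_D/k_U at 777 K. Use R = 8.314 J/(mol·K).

Since both paths have the same order in A, the concentration cancels and S_{D/U} = k_D/k_U = (A_D/A_U)·exp[(E_U−E_D)/(RT)].
(E_U−E_D)/(RT) = (160−91.9)×10³/(8.314×777) = 68100/6460 = 10.54.
k_D/k_U = (7.72×10^10/1.12×10^14)·exp(10.54) = 6.893×10^-4 × 37867 = 26.1.
Since E_D < E_U, lowering the temperature improves selectivity toward D.

26.1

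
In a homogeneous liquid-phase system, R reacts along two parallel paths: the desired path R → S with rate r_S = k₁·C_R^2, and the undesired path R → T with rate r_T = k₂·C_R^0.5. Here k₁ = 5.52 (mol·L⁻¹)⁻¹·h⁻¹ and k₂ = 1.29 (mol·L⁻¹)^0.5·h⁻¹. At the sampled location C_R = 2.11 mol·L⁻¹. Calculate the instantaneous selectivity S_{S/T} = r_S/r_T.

13.1

S_{S/T} = r_S/r_T = (k₁·C_R^2)/(k₂·C_R^0.5) = (k₁/k₂)·C_R^1.5.
= (5.52×2.110^2) / (1.29×2.110^0.5) = 24.58/1.874 = 13.1.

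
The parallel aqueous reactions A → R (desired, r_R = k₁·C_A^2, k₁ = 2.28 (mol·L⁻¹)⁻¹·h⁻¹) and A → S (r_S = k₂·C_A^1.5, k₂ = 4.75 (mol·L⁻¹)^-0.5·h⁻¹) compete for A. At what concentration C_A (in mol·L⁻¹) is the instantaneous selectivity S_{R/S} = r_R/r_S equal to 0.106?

0.0488 mol·L⁻¹

S_{R/S} = (k₁/k₂)·C_A^0.5 ⇒ C_A = (S·k₂/k₁)^(2).
= (0.106×4.75/2.28)^(2) = (0.2208)^(2) = 0.0488 mol·L⁻¹.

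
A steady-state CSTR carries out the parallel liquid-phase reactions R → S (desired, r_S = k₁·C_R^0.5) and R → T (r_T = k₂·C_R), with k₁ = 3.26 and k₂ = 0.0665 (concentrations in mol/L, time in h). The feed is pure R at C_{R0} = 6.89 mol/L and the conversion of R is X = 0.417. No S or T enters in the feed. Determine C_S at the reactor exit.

2.76 mol/L

Exit C_R = C_{R0}(1−X) = 6.89×0.583 = 4.017 mol/L.
In a CSTR the entire volume is at exit conditions, so r_S = 3.26×4.017^0.5 = 6.534 and r_T = 0.0665×4.017 = 0.2671.
Fraction of consumed R going to S: r_S/(r_S+r_T) = 0.9607.
C_S = 0.9607·C_{R0}·X = 0.9607×6.89×0.417 = 2.76 mol/L.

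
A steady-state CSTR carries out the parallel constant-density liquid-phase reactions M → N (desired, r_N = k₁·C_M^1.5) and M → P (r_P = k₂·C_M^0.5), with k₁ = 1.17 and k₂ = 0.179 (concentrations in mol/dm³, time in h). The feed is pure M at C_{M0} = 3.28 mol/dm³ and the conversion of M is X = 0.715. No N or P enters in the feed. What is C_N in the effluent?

Exit C_M = C_{M0}(1−X) = 3.28×0.285 = 0.9348 mol/dm³.
A CSTR operates uniformly at the exit composition, giving r_N = 1.057 and r_P = 0.1731 (each k·C_M^n at C_M = 0.9348).
Fraction of consumed M going to N: r_N/(r_N+r_P) = 0.8594.
C_N = 0.8594·C_{M0}·X = 0.8594×3.28×0.715 = 2.02 mol/dm³.

2.02 mol/dm³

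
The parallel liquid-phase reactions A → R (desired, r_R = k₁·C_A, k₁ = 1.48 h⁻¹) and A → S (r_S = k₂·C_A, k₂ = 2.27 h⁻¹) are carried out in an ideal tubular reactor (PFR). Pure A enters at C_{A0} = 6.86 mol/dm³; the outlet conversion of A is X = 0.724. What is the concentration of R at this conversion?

C_A = C_{A0}(1−X) = 1.893 mol/dm³.
Both paths are first order in A, so the instantaneous fraction to R is constant: dC_R/d(−C_A) = k₁/(k₁+k₂) = 0.3947.
C_R = 0.3947·(C_{A0}−C_A) = 0.3947×4.967 = 1.96 mol/dm³.

1.96 mol/dm³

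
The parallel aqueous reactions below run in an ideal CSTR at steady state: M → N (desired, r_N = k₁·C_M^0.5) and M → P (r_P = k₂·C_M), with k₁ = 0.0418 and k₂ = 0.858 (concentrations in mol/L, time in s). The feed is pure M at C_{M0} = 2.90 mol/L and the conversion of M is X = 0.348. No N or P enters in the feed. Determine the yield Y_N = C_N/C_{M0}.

0.0119

Exit C_M = C_{M0}(1−X) = 2.90×0.652 = 1.891 mol/L.
Rates in a CSTR are evaluated at the outlet concentration: r_N = 0.0418×1.891^0.5 = 0.05748, r_P = 0.858×1.891 = 1.622.
Fraction of consumed M going to N: r_N/(r_N+r_P) = 0.03422.
C_N = 0.03422·C_{M0}·X = 0.03422×2.90×0.348 = 0.0345 mol/L; Y_N = C_N/C_{M0} = 0.0119.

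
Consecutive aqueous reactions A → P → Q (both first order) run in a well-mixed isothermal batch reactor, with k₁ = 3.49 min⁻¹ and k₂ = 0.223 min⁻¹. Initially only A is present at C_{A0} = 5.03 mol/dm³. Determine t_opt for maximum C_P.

0.842 min

For first-order series the maximum of C_P occurs at t_opt = ln(k₂/k₁)/(k₂−k₁).
= ln(0.223/3.49)/(0.223−3.49) = ln(0.06390)/-3.267 = -2.750/-3.267 = 0.842 min.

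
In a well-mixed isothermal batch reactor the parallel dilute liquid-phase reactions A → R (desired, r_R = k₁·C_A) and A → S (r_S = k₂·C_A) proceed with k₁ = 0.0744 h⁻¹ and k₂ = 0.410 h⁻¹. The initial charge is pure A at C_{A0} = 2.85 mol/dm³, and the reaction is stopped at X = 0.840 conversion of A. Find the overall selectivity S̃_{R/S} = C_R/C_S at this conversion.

C_A = C_{A0}(1−X) = 0.4560 mol/dm³.
Both paths are first order in A, so the instantaneous fraction to R is constant: dC_R/d(−C_A) = k₁/(k₁+k₂) = 0.1536.
C_R = 0.1536·(C_{A0}−C_A) = 0.1536×2.394 = 0.368 mol/dm³.
C_S = (C_{A0}−C_A)−C_R = 2.026 mol/dm³; S̃_{R/S} = 0.3677/2.026 = 0.181.

0.181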